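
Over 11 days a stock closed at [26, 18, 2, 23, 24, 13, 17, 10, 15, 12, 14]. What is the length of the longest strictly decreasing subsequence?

5

Negate each value so 'decreasing' becomes 'increasing', then run patience tails on the negated sequence:
-26 → extends → [-26]
-18 → extends → [-26, -18]
-2 → extends → [-26, -18, -2]
-23 → replaces -18 → [-26, -23, -2]
-24 → replaces -23 → [-26, -24, -2]
-13 → replaces -2 → [-26, -24, -13]
-17 → replaces -13 → [-26, -24, -17]
-10 → extends → [-26, -24, -17, -10]
-15 → replaces -10 → [-26, -24, -17, -15]
-12 → extends → [-26, -24, -17, -15, -12]
-14 → replaces -12 → [-26, -24, -17, -15, -14]
Five tails, so the longest strictly decreasing subsequence of the original has length 5.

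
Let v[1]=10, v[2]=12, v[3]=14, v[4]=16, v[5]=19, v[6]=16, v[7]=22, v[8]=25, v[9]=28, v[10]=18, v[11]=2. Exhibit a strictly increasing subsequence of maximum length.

10, 12, 14, 16, 19, 22, 25, 28

Patience tails give the LIS length; then backtrack through the dp parents:
10 → extends → [10]
12 → extends → [10, 12]
14 → extends → [10, 12, 14]
16 → extends → [10, 12, 14, 16]
19 → extends → [10, 12, 14, 16, 19]
16 → already a tail → [10, 12, 14, 16, 19]
22 → extends → [10, 12, 14, 16, 19, 22]
25 → extends → [10, 12, 14, 16, 19, 22, 25]
28 → extends → [10, 12, 14, 16, 19, 22, 25, 28]
18 → replaces 19 → [10, 12, 14, 16, 18, 22, 25, 28]
2 → replaces 10 → [2, 12, 14, 16, 18, 22, 25, 28]
Length 8; one witness is 10, 12, 14, 16, 19, 22, 25, 28.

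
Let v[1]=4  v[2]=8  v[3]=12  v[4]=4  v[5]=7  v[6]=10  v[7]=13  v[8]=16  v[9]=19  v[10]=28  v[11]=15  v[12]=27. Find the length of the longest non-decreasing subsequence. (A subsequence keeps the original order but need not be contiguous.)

8

Let dp[i] be the length of the longest such subsequence ending at index i:
i:      1  2  3  4  5  6  7  8  9 10 11 12
v[i]:   4  8 12  4  7 10 13 16 19 28 15 27
dp:     1  2  3  2  3  4  5  6  7  8  6  8
Maximum dp value is 8.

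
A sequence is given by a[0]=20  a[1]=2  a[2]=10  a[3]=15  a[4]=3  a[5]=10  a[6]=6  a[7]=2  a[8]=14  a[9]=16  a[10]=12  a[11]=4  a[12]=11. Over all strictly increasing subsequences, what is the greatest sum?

45

Let S[i] be the best sum of a strictly increasing subsequence ending at i:
i:      0  1  2  3  4  5  6  7  8  9 10 11 12
a[i]:  20  2 10 15  3 10  6  2 14 16 12  4 11
S:     20  2 12 27  5 15 11  2 29 45 27  9 26
Maximum is 45 (e.g. 2 + 3 + 10 + 14 + 16).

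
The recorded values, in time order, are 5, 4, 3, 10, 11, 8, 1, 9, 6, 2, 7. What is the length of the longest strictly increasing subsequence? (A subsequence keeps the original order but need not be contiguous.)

3

Track the smallest tail for each achievable length (strict):
5 → extends → [5]
4 → replaces 5 → [4]
3 → replaces 4 → [3]
10 → extends → [3, 10]
11 → extends → [3, 10, 11]
8 → replaces 10 → [3, 8, 11]
1 → replaces 3 → [1, 8, 11]
9 → replaces 11 → [1, 8, 9]
6 → replaces 8 → [1, 6, 9]
2 → replaces 6 → [1, 2, 9]
7 → replaces 9 → [1, 2, 7]
Three tails, so the longest strictly increasing subsequence has length 3 (e.g. 5, 10, 11).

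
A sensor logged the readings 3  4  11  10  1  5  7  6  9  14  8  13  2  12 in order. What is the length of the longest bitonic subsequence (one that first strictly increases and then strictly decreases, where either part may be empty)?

8

inc[i] = longest strictly increasing subsequence ending at i; dec[i] = longest strictly decreasing subsequence starting at i:
i:      1  2  3  4  5  6  7  8  9 10 11 12 13 14
a[i]:   3  4 11 10  1  5  7  6  9 14  8 13  2 12
inc:    1  2  3  3  1  3  4  4  5  6  5  6  2  6
dec:    2  2  5  4  1  2  3  2  3  3  2  2  1  1
Best peak at i=10 (value 14): inc=6, dec=3, length 6+3−1 = 8.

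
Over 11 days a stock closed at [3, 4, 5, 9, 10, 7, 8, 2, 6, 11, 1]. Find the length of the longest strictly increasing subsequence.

6

Track the smallest tail for each achievable length (strict):
3 → extends → [3]
4 → extends → [3, 4]
5 → extends → [3, 4, 5]
9 → extends → [3, 4, 5, 9]
10 → extends → [3, 4, 5, 9, 10]
7 → replaces 9 → [3, 4, 5, 7, 10]
8 → replaces 10 → [3, 4, 5, 7, 8]
2 → replaces 3 → [2, 4, 5, 7, 8]
6 → replaces 7 → [2, 4, 5, 6, 8]
11 → extends → [2, 4, 5, 6, 8, 11]
1 → replaces 2 → [1, 4, 5, 6, 8, 11]
Six tails, so the longest strictly increasing subsequence has length 6 (e.g. 3, 4, 5, 9, 10, 11).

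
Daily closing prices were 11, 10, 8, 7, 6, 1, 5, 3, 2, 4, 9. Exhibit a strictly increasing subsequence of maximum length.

1, 3, 4, 9

Patience tails give the LIS length; then backtrack through the dp parents:
11 → extends → [11]
10 → replaces 11 → [10]
8 → replaces 10 → [8]
7 → replaces 8 → [7]
6 → replaces 7 → [6]
1 → replaces 6 → [1]
5 → extends → [1, 5]
3 → replaces 5 → [1, 3]
2 → replaces 3 → [1, 2]
4 → extends → [1, 2, 4]
9 → extends → [1, 2, 4, 9]
Length 4; one witness is 1, 3, 4, 9.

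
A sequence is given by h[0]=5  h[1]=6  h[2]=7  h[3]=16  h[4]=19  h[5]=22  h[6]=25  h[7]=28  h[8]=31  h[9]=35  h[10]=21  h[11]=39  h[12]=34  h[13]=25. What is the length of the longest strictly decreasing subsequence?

Let dp[i] be the longest strictly decreasing subsequence ending at i:
i:      0  1  2  3  4  5  6  7  8  9 10 11 12 13
h[i]:   5  6  7 16 19 22 25 28 31 35 21 39 34 25
dp:     1  1  1  1  1  1  1  1  1  1  2  1  2  3
Maximum is 3.

3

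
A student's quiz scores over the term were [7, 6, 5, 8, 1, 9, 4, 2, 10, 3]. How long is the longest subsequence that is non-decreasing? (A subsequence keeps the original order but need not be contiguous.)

4

Track the smallest tail for each achievable length (allowing ties):
7 → extends → [7]
6 → replaces 7 → [6]
5 → replaces 6 → [5]
8 → extends → [5, 8]
1 → replaces 5 → [1, 8]
9 → extends → [1, 8, 9]
4 → replaces 8 → [1, 4, 9]
2 → replaces 4 → [1, 2, 9]
10 → extends → [1, 2, 9, 10]
3 → replaces 9 → [1, 2, 3, 10]
Four tails, so the longest non-decreasing subsequence has length 4 (e.g. 7, 8, 9, 10).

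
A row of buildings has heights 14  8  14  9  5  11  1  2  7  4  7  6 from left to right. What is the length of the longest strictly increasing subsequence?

Let dp[i] be the length of the longest such subsequence ending at index i:
i:      1  2  3  4  5  6  7  8  9 10 11 12
a[i]:  14  8 14  9  5 11  1  2  7  4  7  6
dp:     1  1  2  2  1  3  1  2  3  3  4  4
Maximum dp value is 4.

4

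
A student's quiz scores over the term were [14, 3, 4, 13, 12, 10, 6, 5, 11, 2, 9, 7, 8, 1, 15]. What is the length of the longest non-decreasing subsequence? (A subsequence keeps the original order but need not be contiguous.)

6

Let dp[i] be the length of the longest such subsequence ending at index i:
i:      1  2  3  4  5  6  7  8  9 10 11 12 13 14 15
a[i]:  14  3  4 13 12 10  6  5 11  2  9  7  8  1 15
dp:     1  1  2  3  3  3  3  3  4  1  4  4  5  1  6
Maximum dp value is 6.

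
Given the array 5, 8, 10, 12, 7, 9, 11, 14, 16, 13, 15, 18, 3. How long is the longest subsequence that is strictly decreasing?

Negate each value so 'decreasing' becomes 'increasing', then run patience tails on the negated sequence:
-5 → extends → [-5]
-8 → replaces -5 → [-8]
-10 → replaces -8 → [-10]
-12 → replaces -10 → [-12]
-7 → extends → [-12, -7]
-9 → replaces -7 → [-12, -9]
-11 → replaces -9 → [-12, -11]
-14 → replaces -12 → [-14, -11]
-16 → replaces -14 → [-16, -11]
-13 → replaces -11 → [-16, -13]
-15 → replaces -13 → [-16, -15]
-18 → replaces -16 → [-18, -15]
-3 → extends → [-18, -15, -3]
Three tails, so the longest strictly decreasing subsequence of the original has length 3.

3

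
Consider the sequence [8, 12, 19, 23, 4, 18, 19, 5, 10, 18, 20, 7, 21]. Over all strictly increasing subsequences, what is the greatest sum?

Let S[i] be the best sum of a strictly increasing subsequence ending at i:
i:      1  2  3  4  5  6  7  8  9 10 11 12 13
a[i]:   8 12 19 23  4 18 19  5 10 18 20  7 21
S:      8 20 39 62  4 38 57  9 19 38 77 16 98
Maximum is 98 (e.g. 8 + 12 + 18 + 19 + 20 + 21).

98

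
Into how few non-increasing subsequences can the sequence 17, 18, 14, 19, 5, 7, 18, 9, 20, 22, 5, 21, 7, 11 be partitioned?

5

The minimum number of non-increasing subsequences covering a sequence equals the length of its longest strictly increasing subsequence.
LIS length is 5 (e.g. 17, 18, 19, 20, 22), so 5 piles are needed.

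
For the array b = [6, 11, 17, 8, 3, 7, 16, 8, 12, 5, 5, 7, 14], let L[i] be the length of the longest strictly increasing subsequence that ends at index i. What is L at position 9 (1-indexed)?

dp[i] = 1 + max{dp[j] : j<i, b[j]<b[i]} (or 1 if no such j):
i:      1  2  3  4  5  6  7  8  9 10 11 12 13
b[i]:   6 11 17  8  3  7 16  8 12  5  5  7 14
dp:     1  2  3  2  1  2  3  3  4  2  2  3  5
At index 9 the value is 4.

4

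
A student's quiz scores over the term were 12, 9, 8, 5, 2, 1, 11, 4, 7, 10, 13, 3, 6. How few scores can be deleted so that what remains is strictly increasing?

8

Fewest deletions = n − (longest strictly increasing subsequence).
i:      1  2  3  4  5  6  7  8  9 10 11 12 13
a[i]:  12  9  8  5  2  1 11  4  7 10 13  3  6
dp:     1  1  1  1  1  1  2  2  3  4  5  2  3
max dp = 5, so deletions = 13 − 5 = 8.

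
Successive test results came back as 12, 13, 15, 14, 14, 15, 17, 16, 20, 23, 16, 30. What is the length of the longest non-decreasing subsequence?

Let dp[i] be the length of the longest such subsequence ending at index i:
i:      1  2  3  4  5  6  7  8  9 10 11 12
a[i]:  12 13 15 14 14 15 17 16 20 23 16 30
dp:     1  2  3  3  4  5  6  6  7  8  7  9
Maximum dp value is 9.

9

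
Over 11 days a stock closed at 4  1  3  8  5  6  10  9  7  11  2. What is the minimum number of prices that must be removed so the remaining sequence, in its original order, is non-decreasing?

Fewest deletions = n − (longest non-decreasing subsequence).
Patience tails:
4 → extends → [4]
1 → replaces 4 → [1]
3 → extends → [1, 3]
8 → extends → [1, 3, 8]
5 → replaces 8 → [1, 3, 5]
6 → extends → [1, 3, 5, 6]
10 → extends → [1, 3, 5, 6, 10]
9 → replaces 10 → [1, 3, 5, 6, 9]
7 → replaces 9 → [1, 3, 5, 6, 7]
11 → extends → [1, 3, 5, 6, 7, 11]
2 → replaces 3 → [1, 2, 5, 6, 7, 11]
Longest non-decreasing subsequence has length 6, so deletions = 11 − 6 = 5.

5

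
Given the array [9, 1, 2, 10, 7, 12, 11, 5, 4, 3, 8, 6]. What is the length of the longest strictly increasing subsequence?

4

Track the smallest tail for each achievable length (strict):
9 → extends → [9]
1 → replaces 9 → [1]
2 → extends → [1, 2]
10 → extends → [1, 2, 10]
7 → replaces 10 → [1, 2, 7]
12 → extends → [1, 2, 7, 12]
11 → replaces 12 → [1, 2, 7, 11]
5 → replaces 7 → [1, 2, 5, 11]
4 → replaces 5 → [1, 2, 4, 11]
3 → replaces 4 → [1, 2, 3, 11]
8 → replaces 11 → [1, 2, 3, 8]
6 → replaces 8 → [1, 2, 3, 6]
Four tails, so the longest strictly increasing subsequence has length 4 (e.g. 1, 2, 10, 12).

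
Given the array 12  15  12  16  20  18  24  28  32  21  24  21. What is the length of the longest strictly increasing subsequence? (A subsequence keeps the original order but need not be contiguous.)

Track the smallest tail for each achievable length (strict):
12 → extends → [12]
15 → extends → [12, 15]
12 → already a tail → [12, 15]
16 → extends → [12, 15, 16]
20 → extends → [12, 15, 16, 20]
18 → replaces 20 → [12, 15, 16, 18]
24 → extends → [12, 15, 16, 18, 24]
28 → extends → [12, 15, 16, 18, 24, 28]
32 → extends → [12, 15, 16, 18, 24, 28, 32]
21 → replaces 24 → [12, 15, 16, 18, 21, 28, 32]
24 → replaces 28 → [12, 15, 16, 18, 21, 24, 32]
21 → already a tail → [12, 15, 16, 18, 21, 24, 32]
Seven tails, so the longest strictly increasing subsequence has length 7 (e.g. 12, 15, 16, 20, 24, 28, 32).

7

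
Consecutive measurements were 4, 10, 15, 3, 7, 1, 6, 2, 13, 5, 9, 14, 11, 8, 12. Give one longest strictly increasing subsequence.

1, 2, 5, 9, 11, 12

Patience tails give the LIS length; then backtrack through the dp parents:
4 → extends → [4]
10 → extends → [4, 10]
15 → extends → [4, 10, 15]
3 → replaces 4 → [3, 10, 15]
7 → replaces 10 → [3, 7, 15]
1 → replaces 3 → [1, 7, 15]
6 → replaces 7 → [1, 6, 15]
2 → replaces 6 → [1, 2, 15]
13 → replaces 15 → [1, 2, 13]
5 → replaces 13 → [1, 2, 5]
9 → extends → [1, 2, 5, 9]
14 → extends → [1, 2, 5, 9, 14]
11 → replaces 14 → [1, 2, 5, 9, 11]
8 → replaces 9 → [1, 2, 5, 8, 11]
12 → extends → [1, 2, 5, 8, 11, 12]
Length 6; one witness is 1, 2, 5, 9, 11, 12.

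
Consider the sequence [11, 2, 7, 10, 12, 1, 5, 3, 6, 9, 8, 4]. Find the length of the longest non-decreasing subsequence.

4

Let dp[i] be the length of the longest such subsequence ending at index i:
i:      1  2  3  4  5  6  7  8  9 10 11 12
a[i]:  11  2  7 10 12  1  5  3  6  9  8  4
dp:     1  1  2  3  4  1  2  2  3  4  4  3
Maximum dp value is 4.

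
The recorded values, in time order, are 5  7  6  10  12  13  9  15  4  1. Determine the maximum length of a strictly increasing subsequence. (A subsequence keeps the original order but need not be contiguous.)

Let dp[i] be the length of the longest such subsequence ending at index i:
i:      1  2  3  4  5  6  7  8  9 10
a[i]:   5  7  6 10 12 13  9 15  4  1
dp:     1  2  2  3  4  5  3  6  1  1
Maximum dp value is 6.

6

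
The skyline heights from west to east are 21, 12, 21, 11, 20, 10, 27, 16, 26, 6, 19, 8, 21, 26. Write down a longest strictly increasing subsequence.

12, 16, 19, 21, 26

Patience tails give the LIS length; then backtrack through the dp parents:
21 → extends → [21]
12 → replaces 21 → [12]
21 → extends → [12, 21]
11 → replaces 12 → [11, 21]
20 → replaces 21 → [11, 20]
10 → replaces 11 → [10, 20]
27 → extends → [10, 20, 27]
16 → replaces 20 → [10, 16, 27]
26 → replaces 27 → [10, 16, 26]
6 → replaces 10 → [6, 16, 26]
19 → replaces 26 → [6, 16, 19]
8 → replaces 16 → [6, 8, 19]
21 → extends → [6, 8, 19, 21]
26 → extends → [6, 8, 19, 21, 26]
Length 5; one witness is 12, 16, 19, 21, 26.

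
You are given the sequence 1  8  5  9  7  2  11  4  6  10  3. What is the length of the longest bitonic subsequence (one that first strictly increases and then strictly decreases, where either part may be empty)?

6

inc[i] = longest strictly increasing subsequence ending at i; dec[i] = longest strictly decreasing subsequence starting at i:
i:      1  2  3  4  5  6  7  8  9 10 11
a[i]:   1  8  5  9  7  2 11  4  6 10  3
inc:    1  2  2  3  3  2  4  3  4  5  3
dec:    1  4  3  4  3  1  3  2  2  2  1
Best peak at i=4 (value 9): inc=3, dec=4, length 3+4−1 = 6.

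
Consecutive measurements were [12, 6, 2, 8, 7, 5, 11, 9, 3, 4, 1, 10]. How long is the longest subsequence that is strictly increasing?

4

Let dp[i] be the length of the longest such subsequence ending at index i:
i:      1  2  3  4  5  6  7  8  9 10 11 12
a[i]:  12  6  2  8  7  5 11  9  3  4  1 10
dp:     1  1  1  2  2  2  3  3  2  3  1  4
Maximum dp value is 4.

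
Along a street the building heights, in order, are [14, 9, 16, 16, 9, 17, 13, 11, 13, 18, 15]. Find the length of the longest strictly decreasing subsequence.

Negate each value so 'decreasing' becomes 'increasing', then run patience tails on the negated sequence:
-14 → extends → [-14]
-9 → extends → [-14, -9]
-16 → replaces -14 → [-16, -9]
-16 → already a tail → [-16, -9]
-9 → already a tail → [-16, -9]
-17 → replaces -16 → [-17, -9]
-13 → replaces -9 → [-17, -13]
-11 → extends → [-17, -13, -11]
-13 → already a tail → [-17, -13, -11]
-18 → replaces -17 → [-18, -13, -11]
-15 → replaces -13 → [-18, -15, -11]
Three tails, so the longest strictly decreasing subsequence of the original has length 3.

3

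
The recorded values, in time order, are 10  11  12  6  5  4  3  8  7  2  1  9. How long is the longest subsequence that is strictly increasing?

3

Track the smallest tail for each achievable length (strict):
10 → extends → [10]
11 → extends → [10, 11]
12 → extends → [10, 11, 12]
6 → replaces 10 → [6, 11, 12]
5 → replaces 6 → [5, 11, 12]
4 → replaces 5 → [4, 11, 12]
3 → replaces 4 → [3, 11, 12]
8 → replaces 11 → [3, 8, 12]
7 → replaces 8 → [3, 7, 12]
2 → replaces 3 → [2, 7, 12]
1 → replaces 2 → [1, 7, 12]
9 → replaces 12 → [1, 7, 9]
Three tails, so the longest strictly increasing subsequence has length 3 (e.g. 10, 11, 12).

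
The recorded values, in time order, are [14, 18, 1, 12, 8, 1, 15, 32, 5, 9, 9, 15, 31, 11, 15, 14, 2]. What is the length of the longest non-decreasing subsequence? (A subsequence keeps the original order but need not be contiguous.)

Track the smallest tail for each achievable length (allowing ties):
14 → extends → [14]
18 → extends → [14, 18]
1 → replaces 14 → [1, 18]
12 → replaces 18 → [1, 12]
8 → replaces 12 → [1, 8]
1 → replaces 8 → [1, 1]
15 → extends → [1, 1, 15]
32 → extends → [1, 1, 15, 32]
5 → replaces 15 → [1, 1, 5, 32]
9 → replaces 32 → [1, 1, 5, 9]
9 → extends → [1, 1, 5, 9, 9]
15 → extends → [1, 1, 5, 9, 9, 15]
31 → extends → [1, 1, 5, 9, 9, 15, 31]
11 → replaces 15 → [1, 1, 5, 9, 9, 11, 31]
15 → replaces 31 → [1, 1, 5, 9, 9, 11, 15]
14 → replaces 15 → [1, 1, 5, 9, 9, 11, 14]
2 → replaces 5 → [1, 1, 2, 9, 9, 11, 14]
Seven tails, so the longest non-decreasing subsequence has length 7 (e.g. 1, 1, 5, 9, 9, 15, 31).

7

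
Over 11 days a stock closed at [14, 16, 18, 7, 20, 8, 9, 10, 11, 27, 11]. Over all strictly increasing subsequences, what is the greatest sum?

Let S[i] be the best sum of a strictly increasing subsequence ending at i:
i:      1  2  3  4  5  6  7  8  9 10 11
a[i]:  14 16 18  7 20  8  9 10 11 27 11
S:     14 30 48  7 68 15 24 34 45 95 45
Maximum is 95 (e.g. 14 + 16 + 18 + 20 + 27).

95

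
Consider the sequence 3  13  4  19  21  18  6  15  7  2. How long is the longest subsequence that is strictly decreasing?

5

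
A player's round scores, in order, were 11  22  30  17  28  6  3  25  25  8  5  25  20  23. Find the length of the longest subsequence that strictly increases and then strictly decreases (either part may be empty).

inc[i] = longest strictly increasing subsequence ending at i; dec[i] = longest strictly decreasing subsequence starting at i:
i:      1  2  3  4  5  6  7  8  9 10 11 12 13 14
a[i]:  11 22 30 17 28  6  3 25 25  8  5 25 20 23
inc:    1  2  3  2  3  1  1  3  3  2  2  3  3  4
dec:    3  4  5  3  4  2  1  3  3  2  1  2  1  1
Best peak at i=3 (value 30): inc=3, dec=5, length 3+5−1 = 7.

7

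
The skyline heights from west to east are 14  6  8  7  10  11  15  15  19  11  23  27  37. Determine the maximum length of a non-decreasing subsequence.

Let dp[i] be the length of the longest such subsequence ending at index i:
i:      1  2  3  4  5  6  7  8  9 10 11 12 13
a[i]:  14  6  8  7 10 11 15 15 19 11 23 27 37
dp:     1  1  2  2  3  4  5  6  7  5  8  9 10
Maximum dp value is 10.

10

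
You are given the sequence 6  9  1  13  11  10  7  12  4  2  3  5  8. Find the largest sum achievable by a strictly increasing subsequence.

38

Let S[i] be the best sum of a strictly increasing subsequence ending at i:
i:      1  2  3  4  5  6  7  8  9 10 11 12 13
a[i]:   6  9  1 13 11 10  7 12  4  2  3  5  8
S:      6 15  1 28 26 25 13 38  5  3  6 11 21
Maximum is 38 (e.g. 6 + 9 + 11 + 12).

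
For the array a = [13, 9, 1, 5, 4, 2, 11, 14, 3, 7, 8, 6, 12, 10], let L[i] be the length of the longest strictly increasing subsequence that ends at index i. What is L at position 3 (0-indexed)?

dp[i] = 1 + max{dp[j] : j<i, a[j]<a[i]} (or 1 if no such j):
i:      0  1  2  3  4  5  6  7  8  9 10 11 12 13
a[i]:  13  9  1  5  4  2 11 14  3  7  8  6 12 10
dp:     1  1  1  2  2  2  3  4  3  4  5  4  6  6
At index 3 the value is 2.

2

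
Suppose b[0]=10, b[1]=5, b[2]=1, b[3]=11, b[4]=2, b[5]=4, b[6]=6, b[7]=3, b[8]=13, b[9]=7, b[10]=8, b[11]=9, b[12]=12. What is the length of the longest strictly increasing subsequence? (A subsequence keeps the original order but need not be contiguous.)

8

Track the smallest tail for each achievable length (strict):
10 → extends → [10]
5 → replaces 10 → [5]
1 → replaces 5 → [1]
11 → extends → [1, 11]
2 → replaces 11 → [1, 2]
4 → extends → [1, 2, 4]
6 → extends → [1, 2, 4, 6]
3 → replaces 4 → [1, 2, 3, 6]
13 → extends → [1, 2, 3, 6, 13]
7 → replaces 13 → [1, 2, 3, 6, 7]
8 → extends → [1, 2, 3, 6, 7, 8]
9 → extends → [1, 2, 3, 6, 7, 8, 9]
12 → extends → [1, 2, 3, 6, 7, 8, 9, 12]
Eight tails, so the longest strictly increasing subsequence has length 8 (e.g. 1, 2, 4, 6, 7, 8, 9, 12).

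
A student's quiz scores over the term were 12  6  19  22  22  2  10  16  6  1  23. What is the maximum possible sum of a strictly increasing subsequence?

76

Let S[i] be the best sum of a strictly increasing subsequence ending at i:
i:      1  2  3  4  5  6  7  8  9 10 11
a[i]:  12  6 19 22 22  2 10 16  6  1 23
S:     12  6 31 53 53  2 16 32  8  1 76
Maximum is 76 (e.g. 12 + 19 + 22 + 23).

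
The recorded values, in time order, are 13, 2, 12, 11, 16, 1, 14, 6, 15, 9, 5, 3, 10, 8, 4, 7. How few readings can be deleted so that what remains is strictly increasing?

Fewest deletions = n − (longest strictly increasing subsequence).
i:      1  2  3  4  5  6  7  8  9 10 11 12 13 14 15 16
a[i]:  13  2 12 11 16  1 14  6 15  9  5  3 10  8  4  7
dp:     1  1  2  2  3  1  3  2  4  3  2  2  4  3  3  4
max dp = 4, so deletions = 16 − 4 = 12.

12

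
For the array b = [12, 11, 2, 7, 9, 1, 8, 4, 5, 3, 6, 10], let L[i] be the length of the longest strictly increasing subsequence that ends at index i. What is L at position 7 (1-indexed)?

3

dp[i] = 1 + max{dp[j] : j<i, b[j]<b[i]} (or 1 if no such j):
i:      1  2  3  4  5  6  7  8  9 10 11 12
b[i]:  12 11  2  7  9  1  8  4  5  3  6 10
dp:     1  1  1  2  3  1  3  2  3  2  4  5
At index 7 the value is 3.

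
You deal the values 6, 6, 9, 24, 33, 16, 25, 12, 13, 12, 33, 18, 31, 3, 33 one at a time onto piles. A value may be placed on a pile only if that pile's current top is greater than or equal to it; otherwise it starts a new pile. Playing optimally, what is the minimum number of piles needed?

7

Place each on the leftmost legal pile:
6 → new pile 1 (tops now [6])
6 → pile 1 (tops now [6])
9 → new pile 2 (tops now [6, 9])
24 → new pile 3 (tops now [6, 9, 24])
33 → new pile 4 (tops now [6, 9, 24, 33])
16 → pile 3 (tops now [6, 9, 16, 33])
25 → pile 4 (tops now [6, 9, 16, 25])
12 → pile 3 (tops now [6, 9, 12, 25])
13 → pile 4 (tops now [6, 9, 12, 13])
12 → pile 3 (tops now [6, 9, 12, 13])
33 → new pile 5 (tops now [6, 9, 12, 13, 33])
18 → pile 5 (tops now [6, 9, 12, 13, 18])
31 → new pile 6 (tops now [6, 9, 12, 13, 18, 31])
3 → pile 1 (tops now [3, 9, 12, 13, 18, 31])
33 → new pile 7 (tops now [3, 9, 12, 13, 18, 31, 33])
Seven piles.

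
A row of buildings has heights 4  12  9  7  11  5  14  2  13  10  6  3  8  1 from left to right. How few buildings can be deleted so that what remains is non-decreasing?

Fewest deletions = n − (longest non-decreasing subsequence).
i:      1  2  3  4  5  6  7  8  9 10 11 12 13 14
a[i]:   4 12  9  7 11  5 14  2 13 10  6  3  8  1
dp:     1  2  2  2  3  2  4  1  4  3  3  2  4  1
max dp = 4, so deletions = 14 − 4 = 10.

10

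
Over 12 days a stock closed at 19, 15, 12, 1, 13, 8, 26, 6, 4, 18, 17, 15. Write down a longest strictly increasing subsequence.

Patience tails give the LIS length; then backtrack through the dp parents:
19 → extends → [19]
15 → replaces 19 → [15]
12 → replaces 15 → [12]
1 → replaces 12 → [1]
13 → extends → [1, 13]
8 → replaces 13 → [1, 8]
26 → extends → [1, 8, 26]
6 → replaces 8 → [1, 6, 26]
4 → replaces 6 → [1, 4, 26]
18 → replaces 26 → [1, 4, 18]
17 → replaces 18 → [1, 4, 17]
15 → replaces 17 → [1, 4, 15]
Length 3; one witness is 12, 13, 26.

12, 13, 26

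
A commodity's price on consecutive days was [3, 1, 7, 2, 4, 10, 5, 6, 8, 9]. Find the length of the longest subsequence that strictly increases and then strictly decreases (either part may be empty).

inc[i] = longest strictly increasing subsequence ending at i; dec[i] = longest strictly decreasing subsequence starting at i:
i:      1  2  3  4  5  6  7  8  9 10
a[i]:   3  1  7  2  4 10  5  6  8  9
inc:    1  1  2  2  3  4  4  5  6  7
dec:    2  1  2  1  1  2  1  1  1  1
Best peak at i=10 (value 9): inc=7, dec=1, length 7+1−1 = 7.

7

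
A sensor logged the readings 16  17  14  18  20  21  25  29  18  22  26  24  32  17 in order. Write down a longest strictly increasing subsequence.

Patience tails give the LIS length; then backtrack through the dp parents:
16 → extends → [16]
17 → extends → [16, 17]
14 → replaces 16 → [14, 17]
18 → extends → [14, 17, 18]
20 → extends → [14, 17, 18, 20]
21 → extends → [14, 17, 18, 20, 21]
25 → extends → [14, 17, 18, 20, 21, 25]
29 → extends → [14, 17, 18, 20, 21, 25, 29]
18 → already a tail → [14, 17, 18, 20, 21, 25, 29]
22 → replaces 25 → [14, 17, 18, 20, 21, 22, 29]
26 → replaces 29 → [14, 17, 18, 20, 21, 22, 26]
24 → replaces 26 → [14, 17, 18, 20, 21, 22, 24]
32 → extends → [14, 17, 18, 20, 21, 22, 24, 32]
17 → already a tail → [14, 17, 18, 20, 21, 22, 24, 32]
Length 8; one witness is 16, 17, 18, 20, 21, 25, 29, 32.

16, 17, 18, 20, 21, 25, 29, 32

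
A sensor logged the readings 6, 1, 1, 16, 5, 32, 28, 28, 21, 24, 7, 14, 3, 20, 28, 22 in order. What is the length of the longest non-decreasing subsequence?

7

Let dp[i] be the length of the longest such subsequence ending at index i:
i:      1  2  3  4  5  6  7  8  9 10 11 12 13 14 15 16
a[i]:   6  1  1 16  5 32 28 28 21 24  7 14  3 20 28 22
dp:     1  1  2  3  3  4  4  5  4  5  4  5  3  6  7  7
Maximum dp value is 7.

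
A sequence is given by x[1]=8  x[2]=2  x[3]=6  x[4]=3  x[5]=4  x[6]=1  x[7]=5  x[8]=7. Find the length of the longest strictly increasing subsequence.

5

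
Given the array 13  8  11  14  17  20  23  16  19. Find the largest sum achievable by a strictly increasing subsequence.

Let S[i] be the best sum of a strictly increasing subsequence ending at i:
i:      1  2  3  4  5  6  7  8  9
a[i]:  13  8 11 14 17 20 23 16 19
S:     13  8 19 33 50 70 93 49 69
Maximum is 93 (e.g. 8 + 11 + 14 + 17 + 20 + 23).

93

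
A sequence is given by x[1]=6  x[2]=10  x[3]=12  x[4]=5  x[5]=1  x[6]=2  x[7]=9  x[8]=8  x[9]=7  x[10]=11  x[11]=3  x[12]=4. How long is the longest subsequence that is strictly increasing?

Track the smallest tail for each achievable length (strict):
6 → extends → [6]
10 → extends → [6, 10]
12 → extends → [6, 10, 12]
5 → replaces 6 → [5, 10, 12]
1 → replaces 5 → [1, 10, 12]
2 → replaces 10 → [1, 2, 12]
9 → replaces 12 → [1, 2, 9]
8 → replaces 9 → [1, 2, 8]
7 → replaces 8 → [1, 2, 7]
11 → extends → [1, 2, 7, 11]
3 → replaces 7 → [1, 2, 3, 11]
4 → replaces 11 → [1, 2, 3, 4]
Four tails, so the longest strictly increasing subsequence has length 4 (e.g. 1, 2, 9, 11).

4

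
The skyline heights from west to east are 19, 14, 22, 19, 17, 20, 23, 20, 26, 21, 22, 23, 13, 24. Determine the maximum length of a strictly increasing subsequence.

7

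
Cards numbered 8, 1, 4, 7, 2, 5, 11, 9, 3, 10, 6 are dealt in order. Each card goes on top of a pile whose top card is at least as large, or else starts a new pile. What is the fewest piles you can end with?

The minimum number of non-increasing subsequences covering a sequence equals the length of its longest strictly increasing subsequence.
LIS length is 5 (e.g. 1, 4, 7, 9, 10), so 5 piles are needed.

5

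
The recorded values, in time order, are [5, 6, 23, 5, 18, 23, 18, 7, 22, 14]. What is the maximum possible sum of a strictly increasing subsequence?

Let S[i] be the best sum of a strictly increasing subsequence ending at i:
i:      1  2  3  4  5  6  7  8  9 10
a[i]:   5  6 23  5 18 23 18  7 22 14
S:      5 11 34  5 29 52 29 18 51 32
Maximum is 52 (e.g. 5 + 6 + 18 + 23).

52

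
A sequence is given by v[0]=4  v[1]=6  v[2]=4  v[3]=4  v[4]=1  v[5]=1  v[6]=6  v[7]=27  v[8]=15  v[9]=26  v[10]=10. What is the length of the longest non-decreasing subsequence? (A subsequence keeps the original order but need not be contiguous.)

Track the smallest tail for each achievable length (allowing ties):
4 → extends → [4]
6 → extends → [4, 6]
4 → replaces 6 → [4, 4]
4 → extends → [4, 4, 4]
1 → replaces 4 → [1, 4, 4]
1 → replaces 4 → [1, 1, 4]
6 → extends → [1, 1, 4, 6]
27 → extends → [1, 1, 4, 6, 27]
15 → replaces 27 → [1, 1, 4, 6, 15]
26 → extends → [1, 1, 4, 6, 15, 26]
10 → replaces 15 → [1, 1, 4, 6, 10, 26]
Six tails, so the longest non-decreasing subsequence has length 6 (e.g. 4, 4, 4, 6, 15, 26).

6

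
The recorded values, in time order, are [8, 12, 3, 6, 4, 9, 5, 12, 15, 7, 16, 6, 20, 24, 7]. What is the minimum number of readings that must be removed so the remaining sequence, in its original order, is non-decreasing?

Fewest deletions = n − (longest non-decreasing subsequence).
i:      1  2  3  4  5  6  7  8  9 10 11 12 13 14 15
a[i]:   8 12  3  6  4  9  5 12 15  7 16  6 20 24  7
dp:     1  2  1  2  2  3  3  4  5  4  6  4  7  8  5
max dp = 8, so deletions = 15 − 8 = 7.

7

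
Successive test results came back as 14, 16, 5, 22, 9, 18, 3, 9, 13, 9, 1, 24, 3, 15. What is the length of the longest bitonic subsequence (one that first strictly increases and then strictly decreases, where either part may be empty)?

inc[i] = longest strictly increasing subsequence ending at i; dec[i] = longest strictly decreasing subsequence starting at i:
i:      1  2  3  4  5  6  7  8  9 10 11 12 13 14
a[i]:  14 16  5 22  9 18  3  9 13  9  1 24  3 15
inc:    1  2  1  3  2  3  1  2  3  2  1  4  2  4
dec:    4  4  3  5  3  4  2  2  3  2  1  2  1  1
Best peak at i=4 (value 22): inc=3, dec=5, length 3+5−1 = 7.

7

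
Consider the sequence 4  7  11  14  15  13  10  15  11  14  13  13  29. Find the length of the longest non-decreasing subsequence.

7

Let dp[i] be the length of the longest such subsequence ending at index i:
i:      1  2  3  4  5  6  7  8  9 10 11 12 13
a[i]:   4  7 11 14 15 13 10 15 11 14 13 13 29
dp:     1  2  3  4  5  4  3  6  4  5  5  6  7
Maximum dp value is 7.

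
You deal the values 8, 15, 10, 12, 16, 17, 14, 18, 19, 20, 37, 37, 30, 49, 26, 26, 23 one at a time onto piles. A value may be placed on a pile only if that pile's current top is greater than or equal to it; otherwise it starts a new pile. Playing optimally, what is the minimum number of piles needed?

10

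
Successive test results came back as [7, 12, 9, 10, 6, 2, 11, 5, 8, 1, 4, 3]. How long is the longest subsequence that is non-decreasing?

4

Track the smallest tail for each achievable length (allowing ties):
7 → extends → [7]
12 → extends → [7, 12]
9 → replaces 12 → [7, 9]
10 → extends → [7, 9, 10]
6 → replaces 7 → [6, 9, 10]
2 → replaces 6 → [2, 9, 10]
11 → extends → [2, 9, 10, 11]
5 → replaces 9 → [2, 5, 10, 11]
8 → replaces 10 → [2, 5, 8, 11]
1 → replaces 2 → [1, 5, 8, 11]
4 → replaces 5 → [1, 4, 8, 11]
3 → replaces 4 → [1, 3, 8, 11]
Four tails, so the longest non-decreasing subsequence has length 4 (e.g. 7, 9, 10, 11).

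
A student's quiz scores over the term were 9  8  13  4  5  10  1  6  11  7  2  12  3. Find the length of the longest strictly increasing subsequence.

Let dp[i] be the length of the longest such subsequence ending at index i:
i:      1  2  3  4  5  6  7  8  9 10 11 12 13
a[i]:   9  8 13  4  5 10  1  6 11  7  2 12  3
dp:     1  1  2  1  2  3  1  3  4  4  2  5  3
Maximum dp value is 5.

5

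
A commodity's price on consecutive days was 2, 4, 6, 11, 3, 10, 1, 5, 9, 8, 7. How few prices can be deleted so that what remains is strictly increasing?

7

Fewest deletions = n − (longest strictly increasing subsequence).
i:      1  2  3  4  5  6  7  8  9 10 11
a[i]:   2  4  6 11  3 10  1  5  9  8  7
dp:     1  2  3  4  2  4  1  3  4  4  4
max dp = 4, so deletions = 11 − 4 = 7.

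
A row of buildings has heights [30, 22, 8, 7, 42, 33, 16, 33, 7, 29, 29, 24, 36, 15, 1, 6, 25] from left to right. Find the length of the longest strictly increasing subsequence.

4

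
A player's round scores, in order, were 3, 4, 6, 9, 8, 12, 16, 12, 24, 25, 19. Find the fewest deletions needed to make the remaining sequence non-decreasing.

Fewest deletions = n − (longest non-decreasing subsequence).
Patience tails:
3 → extends → [3]
4 → extends → [3, 4]
6 → extends → [3, 4, 6]
9 → extends → [3, 4, 6, 9]
8 → replaces 9 → [3, 4, 6, 8]
12 → extends → [3, 4, 6, 8, 12]
16 → extends → [3, 4, 6, 8, 12, 16]
12 → replaces 16 → [3, 4, 6, 8, 12, 12]
24 → extends → [3, 4, 6, 8, 12, 12, 24]
25 → extends → [3, 4, 6, 8, 12, 12, 24, 25]
19 → replaces 24 → [3, 4, 6, 8, 12, 12, 19, 25]
Longest non-decreasing subsequence has length 8, so deletions = 11 − 8 = 3.

3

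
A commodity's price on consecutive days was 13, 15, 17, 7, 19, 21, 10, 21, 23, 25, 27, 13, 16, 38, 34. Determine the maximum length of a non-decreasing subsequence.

Track the smallest tail for each achievable length (allowing ties):
13 → extends → [13]
15 → extends → [13, 15]
17 → extends → [13, 15, 17]
7 → replaces 13 → [7, 15, 17]
19 → extends → [7, 15, 17, 19]
21 → extends → [7, 15, 17, 19, 21]
10 → replaces 15 → [7, 10, 17, 19, 21]
21 → extends → [7, 10, 17, 19, 21, 21]
23 → extends → [7, 10, 17, 19, 21, 21, 23]
25 → extends → [7, 10, 17, 19, 21, 21, 23, 25]
27 → extends → [7, 10, 17, 19, 21, 21, 23, 25, 27]
13 → replaces 17 → [7, 10, 13, 19, 21, 21, 23, 25, 27]
16 → replaces 19 → [7, 10, 13, 16, 21, 21, 23, 25, 27]
38 → extends → [7, 10, 13, 16, 21, 21, 23, 25, 27, 38]
34 → replaces 38 → [7, 10, 13, 16, 21, 21, 23, 25, 27, 34]
Ten tails, so the longest non-decreasing subsequence has length 10 (e.g. 13, 15, 17, 19, 21, 21, 23, 25, 27, 38).

10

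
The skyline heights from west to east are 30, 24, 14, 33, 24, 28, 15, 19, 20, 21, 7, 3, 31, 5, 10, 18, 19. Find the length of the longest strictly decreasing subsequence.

5

Let dp[i] be the longest strictly decreasing subsequence ending at i:
i:      1  2  3  4  5  6  7  8  9 10 11 12 13 14 15 16 17
a[i]:  30 24 14 33 24 28 15 19 20 21  7  3 31  5 10 18 19
dp:     1  2  3  1  2  2  3  3  3  3  4  5  2  5  4  4  4
Maximum is 5.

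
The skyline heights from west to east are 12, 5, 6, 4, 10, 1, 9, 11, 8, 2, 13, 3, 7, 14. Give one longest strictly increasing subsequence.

Patience tails give the LIS length; then backtrack through the dp parents:
12 → extends → [12]
5 → replaces 12 → [5]
6 → extends → [5, 6]
4 → replaces 5 → [4, 6]
10 → extends → [4, 6, 10]
1 → replaces 4 → [1, 6, 10]
9 → replaces 10 → [1, 6, 9]
11 → extends → [1, 6, 9, 11]
8 → replaces 9 → [1, 6, 8, 11]
2 → replaces 6 → [1, 2, 8, 11]
13 → extends → [1, 2, 8, 11, 13]
3 → replaces 8 → [1, 2, 3, 11, 13]
7 → replaces 11 → [1, 2, 3, 7, 13]
14 → extends → [1, 2, 3, 7, 13, 14]
Length 6; one witness is 5, 6, 10, 11, 13, 14.

5, 6, 10, 11, 13, 14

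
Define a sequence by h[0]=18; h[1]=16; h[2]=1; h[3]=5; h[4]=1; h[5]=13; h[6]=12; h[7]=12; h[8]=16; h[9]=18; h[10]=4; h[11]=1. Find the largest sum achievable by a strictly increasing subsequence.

Let S[i] be the best sum of a strictly increasing subsequence ending at i:
i:      0  1  2  3  4  5  6  7  8  9 10 11
h[i]:  18 16  1  5  1 13 12 12 16 18  4  1
S:     18 16  1  6  1 19 18 18 35 53  5  1
Maximum is 53 (e.g. 1 + 5 + 13 + 16 + 18).

53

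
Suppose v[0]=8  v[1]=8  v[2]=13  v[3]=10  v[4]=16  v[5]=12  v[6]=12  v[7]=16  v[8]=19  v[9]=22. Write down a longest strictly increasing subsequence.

8, 10, 12, 16, 19, 22

Patience tails give the LIS length; then backtrack through the dp parents:
8 → extends → [8]
8 → already a tail → [8]
13 → extends → [8, 13]
10 → replaces 13 → [8, 10]
16 → extends → [8, 10, 16]
12 → replaces 16 → [8, 10, 12]
12 → already a tail → [8, 10, 12]
16 → extends → [8, 10, 12, 16]
19 → extends → [8, 10, 12, 16, 19]
22 → extends → [8, 10, 12, 16, 19, 22]
Length 6; one witness is 8, 10, 12, 16, 19, 22.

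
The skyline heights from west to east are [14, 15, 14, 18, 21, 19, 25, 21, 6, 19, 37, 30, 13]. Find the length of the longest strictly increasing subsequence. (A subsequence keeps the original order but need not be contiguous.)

6

Track the smallest tail for each achievable length (strict):
14 → extends → [14]
15 → extends → [14, 15]
14 → already a tail → [14, 15]
18 → extends → [14, 15, 18]
21 → extends → [14, 15, 18, 21]
19 → replaces 21 → [14, 15, 18, 19]
25 → extends → [14, 15, 18, 19, 25]
21 → replaces 25 → [14, 15, 18, 19, 21]
6 → replaces 14 → [6, 15, 18, 19, 21]
19 → already a tail → [6, 15, 18, 19, 21]
37 → extends → [6, 15, 18, 19, 21, 37]
30 → replaces 37 → [6, 15, 18, 19, 21, 30]
13 → replaces 15 → [6, 13, 18, 19, 21, 30]
Six tails, so the longest strictly increasing subsequence has length 6 (e.g. 14, 15, 18, 21, 25, 37).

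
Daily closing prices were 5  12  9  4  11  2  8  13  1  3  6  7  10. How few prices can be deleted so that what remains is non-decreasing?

Fewest deletions = n − (longest non-decreasing subsequence).
i:      1  2  3  4  5  6  7  8  9 10 11 12 13
a[i]:   5 12  9  4 11  2  8 13  1  3  6  7 10
dp:     1  2  2  1  3  1  2  4  1  2  3  4  5
max dp = 5, so deletions = 13 − 5 = 8.

8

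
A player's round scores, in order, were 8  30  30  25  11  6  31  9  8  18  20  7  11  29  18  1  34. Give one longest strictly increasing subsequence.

8, 11, 18, 20, 29, 34

Patience tails give the LIS length; then backtrack through the dp parents:
8 → extends → [8]
30 → extends → [8, 30]
30 → already a tail → [8, 30]
25 → replaces 30 → [8, 25]
11 → replaces 25 → [8, 11]
6 → replaces 8 → [6, 11]
31 → extends → [6, 11, 31]
9 → replaces 11 → [6, 9, 31]
8 → replaces 9 → [6, 8, 31]
18 → replaces 31 → [6, 8, 18]
20 → extends → [6, 8, 18, 20]
7 → replaces 8 → [6, 7, 18, 20]
11 → replaces 18 → [6, 7, 11, 20]
29 → extends → [6, 7, 11, 20, 29]
18 → replaces 20 → [6, 7, 11, 18, 29]
1 → replaces 6 → [1, 7, 11, 18, 29]
34 → extends → [1, 7, 11, 18, 29, 34]
Length 6; one witness is 8, 11, 18, 20, 29, 34.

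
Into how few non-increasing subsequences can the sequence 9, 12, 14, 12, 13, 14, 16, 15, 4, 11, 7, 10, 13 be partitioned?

5

The minimum number of non-increasing subsequences covering a sequence equals the length of its longest strictly increasing subsequence.
LIS length is 5 (e.g. 9, 12, 13, 14, 16), so 5 piles are needed.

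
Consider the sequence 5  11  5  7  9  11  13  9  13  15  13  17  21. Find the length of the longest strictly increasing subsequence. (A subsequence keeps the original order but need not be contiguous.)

8

Track the smallest tail for each achievable length (strict):
5 → extends → [5]
11 → extends → [5, 11]
5 → already a tail → [5, 11]
7 → replaces 11 → [5, 7]
9 → extends → [5, 7, 9]
11 → extends → [5, 7, 9, 11]
13 → extends → [5, 7, 9, 11, 13]
9 → already a tail → [5, 7, 9, 11, 13]
13 → already a tail → [5, 7, 9, 11, 13]
15 → extends → [5, 7, 9, 11, 13, 15]
13 → already a tail → [5, 7, 9, 11, 13, 15]
17 → extends → [5, 7, 9, 11, 13, 15, 17]
21 → extends → [5, 7, 9, 11, 13, 15, 17, 21]
Eight tails, so the longest strictly increasing subsequence has length 8 (e.g. 5, 7, 9, 11, 13, 15, 17, 21).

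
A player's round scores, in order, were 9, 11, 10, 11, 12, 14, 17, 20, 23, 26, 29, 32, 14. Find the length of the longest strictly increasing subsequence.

11

Track the smallest tail for each achievable length (strict):
9 → extends → [9]
11 → extends → [9, 11]
10 → replaces 11 → [9, 10]
11 → extends → [9, 10, 11]
12 → extends → [9, 10, 11, 12]
14 → extends → [9, 10, 11, 12, 14]
17 → extends → [9, 10, 11, 12, 14, 17]
20 → extends → [9, 10, 11, 12, 14, 17, 20]
23 → extends → [9, 10, 11, 12, 14, 17, 20, 23]
26 → extends → [9, 10, 11, 12, 14, 17, 20, 23, 26]
29 → extends → [9, 10, 11, 12, 14, 17, 20, 23, 26, 29]
32 → extends → [9, 10, 11, 12, 14, 17, 20, 23, 26, 29, 32]
14 → already a tail → [9, 10, 11, 12, 14, 17, 20, 23, 26, 29, 32]
Eleven tails, so the longest strictly increasing subsequence has length 11 (e.g. 9, 10, 11, 12, 14, 17, 20, 23, 26, 29, 32).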